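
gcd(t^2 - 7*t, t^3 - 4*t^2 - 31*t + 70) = t - 7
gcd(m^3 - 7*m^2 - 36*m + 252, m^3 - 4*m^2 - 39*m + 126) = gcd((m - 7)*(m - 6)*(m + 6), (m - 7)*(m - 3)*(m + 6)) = m^2 - m - 42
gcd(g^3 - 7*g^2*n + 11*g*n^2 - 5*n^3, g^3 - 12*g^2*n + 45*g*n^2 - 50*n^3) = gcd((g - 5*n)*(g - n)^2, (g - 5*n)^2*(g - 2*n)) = g - 5*n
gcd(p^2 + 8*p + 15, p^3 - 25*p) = p + 5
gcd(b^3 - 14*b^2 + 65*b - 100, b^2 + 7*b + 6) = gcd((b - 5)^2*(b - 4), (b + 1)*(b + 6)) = 1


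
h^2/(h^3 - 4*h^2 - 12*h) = h/(h^2 - 4*h - 12)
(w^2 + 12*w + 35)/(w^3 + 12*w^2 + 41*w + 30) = (w + 7)/(w^2 + 7*w + 6)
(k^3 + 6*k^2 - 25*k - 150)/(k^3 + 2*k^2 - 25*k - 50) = (k + 6)/(k + 2)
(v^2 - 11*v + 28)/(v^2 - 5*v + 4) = (v - 7)/(v - 1)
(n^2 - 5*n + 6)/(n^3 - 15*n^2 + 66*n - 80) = (n - 3)/(n^2 - 13*n + 40)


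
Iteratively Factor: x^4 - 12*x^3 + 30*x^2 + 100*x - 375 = (x - 5)*(x^3 - 7*x^2 - 5*x + 75) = (x - 5)^2*(x^2 - 2*x - 15) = (x - 5)^3*(x + 3)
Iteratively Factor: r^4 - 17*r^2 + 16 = (r + 1)*(r^3 - r^2 - 16*r + 16) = (r + 1)*(r + 4)*(r^2 - 5*r + 4) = (r - 1)*(r + 1)*(r + 4)*(r - 4)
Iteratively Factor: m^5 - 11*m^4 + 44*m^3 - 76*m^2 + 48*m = (m - 4)*(m^4 - 7*m^3 + 16*m^2 - 12*m) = (m - 4)*(m - 2)*(m^3 - 5*m^2 + 6*m) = (m - 4)*(m - 3)*(m - 2)*(m^2 - 2*m) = m*(m - 4)*(m - 3)*(m - 2)*(m - 2)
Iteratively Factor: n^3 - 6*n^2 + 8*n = (n - 2)*(n^2 - 4*n) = n*(n - 2)*(n - 4)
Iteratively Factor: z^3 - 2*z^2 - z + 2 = (z - 2)*(z^2 - 1) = (z - 2)*(z - 1)*(z + 1)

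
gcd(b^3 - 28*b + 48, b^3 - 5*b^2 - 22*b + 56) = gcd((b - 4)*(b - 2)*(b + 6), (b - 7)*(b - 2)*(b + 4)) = b - 2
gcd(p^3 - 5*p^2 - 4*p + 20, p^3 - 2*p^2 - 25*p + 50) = p^2 - 7*p + 10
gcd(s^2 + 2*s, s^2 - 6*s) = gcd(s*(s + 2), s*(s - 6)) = s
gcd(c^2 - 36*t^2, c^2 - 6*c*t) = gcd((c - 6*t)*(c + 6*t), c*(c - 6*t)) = -c + 6*t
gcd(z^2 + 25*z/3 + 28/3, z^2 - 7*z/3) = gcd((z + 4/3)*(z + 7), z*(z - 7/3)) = 1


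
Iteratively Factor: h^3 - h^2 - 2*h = (h - 2)*(h^2 + h) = (h - 2)*(h + 1)*(h)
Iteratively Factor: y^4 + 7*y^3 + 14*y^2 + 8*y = (y)*(y^3 + 7*y^2 + 14*y + 8) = y*(y + 4)*(y^2 + 3*y + 2) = y*(y + 1)*(y + 4)*(y + 2)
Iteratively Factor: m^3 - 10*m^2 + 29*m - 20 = (m - 4)*(m^2 - 6*m + 5) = (m - 5)*(m - 4)*(m - 1)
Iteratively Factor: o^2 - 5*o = (o - 5)*(o)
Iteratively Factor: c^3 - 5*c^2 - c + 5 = (c - 5)*(c^2 - 1) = (c - 5)*(c - 1)*(c + 1)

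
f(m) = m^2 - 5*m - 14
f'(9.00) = 13.00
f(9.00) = 22.00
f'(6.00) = 7.00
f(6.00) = -8.00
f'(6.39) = 7.78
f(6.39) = -5.12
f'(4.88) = 4.76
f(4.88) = -14.59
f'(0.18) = -4.64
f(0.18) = -14.87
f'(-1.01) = -7.02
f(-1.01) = -7.93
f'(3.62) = 2.24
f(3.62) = -19.00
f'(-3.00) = -11.00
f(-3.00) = 10.00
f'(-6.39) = -17.78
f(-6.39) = 58.78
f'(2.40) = -0.20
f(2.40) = -20.24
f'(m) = 2*m - 5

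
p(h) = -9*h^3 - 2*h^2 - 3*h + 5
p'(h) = -27*h^2 - 4*h - 3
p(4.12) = -670.72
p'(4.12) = -477.79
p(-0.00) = 5.00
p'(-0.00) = -3.00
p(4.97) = -1164.18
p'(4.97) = -689.80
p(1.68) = -48.36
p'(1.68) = -85.92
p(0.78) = -2.83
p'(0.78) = -22.55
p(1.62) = -43.37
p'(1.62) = -80.34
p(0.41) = 2.81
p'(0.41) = -9.18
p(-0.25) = 5.77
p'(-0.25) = -3.69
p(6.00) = -2029.00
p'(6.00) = -999.00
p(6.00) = -2029.00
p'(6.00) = -999.00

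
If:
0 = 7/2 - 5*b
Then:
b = 7/10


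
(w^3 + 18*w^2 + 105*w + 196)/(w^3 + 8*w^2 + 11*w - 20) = (w^2 + 14*w + 49)/(w^2 + 4*w - 5)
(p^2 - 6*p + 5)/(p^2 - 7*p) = (p^2 - 6*p + 5)/(p*(p - 7))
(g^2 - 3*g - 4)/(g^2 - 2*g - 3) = (g - 4)/(g - 3)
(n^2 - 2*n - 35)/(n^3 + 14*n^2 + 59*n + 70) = (n - 7)/(n^2 + 9*n + 14)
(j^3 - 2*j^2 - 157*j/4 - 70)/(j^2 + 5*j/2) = j - 9/2 - 28/j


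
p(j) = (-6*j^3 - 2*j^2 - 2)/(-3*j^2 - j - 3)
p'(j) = (6*j + 1)*(-6*j^3 - 2*j^2 - 2)/(-3*j^2 - j - 3)^2 + (-18*j^2 - 4*j)/(-3*j^2 - j - 3)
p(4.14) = 7.89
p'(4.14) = 2.07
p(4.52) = 8.67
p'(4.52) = 2.06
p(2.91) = 5.33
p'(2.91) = 2.10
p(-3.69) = -6.78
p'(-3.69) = 2.17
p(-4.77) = -9.08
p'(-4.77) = 2.10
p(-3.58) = -6.54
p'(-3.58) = 2.18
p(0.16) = 0.64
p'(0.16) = -0.05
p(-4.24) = -7.96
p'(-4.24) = 2.13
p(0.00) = 0.67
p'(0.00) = -0.22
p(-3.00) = -5.26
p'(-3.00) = 2.24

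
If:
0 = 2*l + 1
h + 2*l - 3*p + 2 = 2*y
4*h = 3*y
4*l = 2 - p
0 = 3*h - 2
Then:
No Solution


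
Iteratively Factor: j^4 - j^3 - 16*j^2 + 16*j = (j + 4)*(j^3 - 5*j^2 + 4*j) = (j - 1)*(j + 4)*(j^2 - 4*j) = (j - 4)*(j - 1)*(j + 4)*(j)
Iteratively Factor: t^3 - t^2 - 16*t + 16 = (t + 4)*(t^2 - 5*t + 4) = (t - 1)*(t + 4)*(t - 4)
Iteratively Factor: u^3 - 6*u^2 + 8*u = (u - 2)*(u^2 - 4*u) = u*(u - 2)*(u - 4)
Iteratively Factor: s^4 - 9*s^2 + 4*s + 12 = (s - 2)*(s^3 + 2*s^2 - 5*s - 6) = (s - 2)^2*(s^2 + 4*s + 3) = (s - 2)^2*(s + 3)*(s + 1)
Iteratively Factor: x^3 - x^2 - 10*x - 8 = (x + 2)*(x^2 - 3*x - 4) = (x - 4)*(x + 2)*(x + 1)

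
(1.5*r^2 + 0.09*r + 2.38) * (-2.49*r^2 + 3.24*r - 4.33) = -3.735*r^4 + 4.6359*r^3 - 12.1296*r^2 + 7.3215*r - 10.3054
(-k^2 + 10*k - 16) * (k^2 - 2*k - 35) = -k^4 + 12*k^3 - k^2 - 318*k + 560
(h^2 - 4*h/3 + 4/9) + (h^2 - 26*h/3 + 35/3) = 2*h^2 - 10*h + 109/9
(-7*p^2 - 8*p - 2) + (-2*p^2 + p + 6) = -9*p^2 - 7*p + 4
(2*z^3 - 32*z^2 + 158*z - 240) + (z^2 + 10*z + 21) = 2*z^3 - 31*z^2 + 168*z - 219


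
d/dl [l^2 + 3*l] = 2*l + 3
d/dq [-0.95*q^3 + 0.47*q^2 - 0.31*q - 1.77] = -2.85*q^2 + 0.94*q - 0.31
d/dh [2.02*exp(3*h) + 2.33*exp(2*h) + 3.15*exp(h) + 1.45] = (6.06*exp(2*h) + 4.66*exp(h) + 3.15)*exp(h)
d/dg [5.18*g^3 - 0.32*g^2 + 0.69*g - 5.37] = 15.54*g^2 - 0.64*g + 0.69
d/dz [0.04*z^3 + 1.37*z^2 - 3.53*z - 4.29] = 0.12*z^2 + 2.74*z - 3.53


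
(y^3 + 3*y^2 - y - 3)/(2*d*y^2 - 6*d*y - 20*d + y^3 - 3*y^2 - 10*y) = (-y^3 - 3*y^2 + y + 3)/(-2*d*y^2 + 6*d*y + 20*d - y^3 + 3*y^2 + 10*y)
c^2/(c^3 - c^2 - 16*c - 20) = c^2/(c^3 - c^2 - 16*c - 20)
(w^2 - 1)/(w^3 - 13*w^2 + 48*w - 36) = (w + 1)/(w^2 - 12*w + 36)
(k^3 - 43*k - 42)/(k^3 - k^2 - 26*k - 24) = (k^2 - k - 42)/(k^2 - 2*k - 24)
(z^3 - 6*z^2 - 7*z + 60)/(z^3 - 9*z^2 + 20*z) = (z + 3)/z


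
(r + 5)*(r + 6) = r^2 + 11*r + 30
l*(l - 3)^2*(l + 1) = l^4 - 5*l^3 + 3*l^2 + 9*l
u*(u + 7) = u^2 + 7*u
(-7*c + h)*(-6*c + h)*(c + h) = 42*c^3 + 29*c^2*h - 12*c*h^2 + h^3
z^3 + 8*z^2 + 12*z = z*(z + 2)*(z + 6)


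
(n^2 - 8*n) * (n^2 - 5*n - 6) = n^4 - 13*n^3 + 34*n^2 + 48*n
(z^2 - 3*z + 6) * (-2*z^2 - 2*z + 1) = -2*z^4 + 4*z^3 - 5*z^2 - 15*z + 6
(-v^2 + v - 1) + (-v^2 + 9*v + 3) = -2*v^2 + 10*v + 2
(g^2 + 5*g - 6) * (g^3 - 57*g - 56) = g^5 + 5*g^4 - 63*g^3 - 341*g^2 + 62*g + 336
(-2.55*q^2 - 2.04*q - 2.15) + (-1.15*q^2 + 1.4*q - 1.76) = -3.7*q^2 - 0.64*q - 3.91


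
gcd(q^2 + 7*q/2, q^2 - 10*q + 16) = 1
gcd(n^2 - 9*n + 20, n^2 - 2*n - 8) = n - 4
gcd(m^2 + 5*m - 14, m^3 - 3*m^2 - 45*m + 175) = m + 7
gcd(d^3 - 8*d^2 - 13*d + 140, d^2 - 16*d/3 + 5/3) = d - 5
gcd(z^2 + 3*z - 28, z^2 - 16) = z - 4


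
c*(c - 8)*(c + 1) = c^3 - 7*c^2 - 8*c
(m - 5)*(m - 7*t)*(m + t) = m^3 - 6*m^2*t - 5*m^2 - 7*m*t^2 + 30*m*t + 35*t^2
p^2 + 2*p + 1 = (p + 1)^2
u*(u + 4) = u^2 + 4*u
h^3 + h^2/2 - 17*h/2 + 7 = (h - 2)*(h - 1)*(h + 7/2)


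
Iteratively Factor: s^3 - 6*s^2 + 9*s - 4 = (s - 1)*(s^2 - 5*s + 4) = (s - 1)^2*(s - 4)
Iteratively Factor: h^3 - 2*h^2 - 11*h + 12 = (h - 4)*(h^2 + 2*h - 3) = (h - 4)*(h + 3)*(h - 1)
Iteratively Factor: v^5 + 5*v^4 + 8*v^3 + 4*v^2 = (v + 2)*(v^4 + 3*v^3 + 2*v^2) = v*(v + 2)*(v^3 + 3*v^2 + 2*v) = v^2*(v + 2)*(v^2 + 3*v + 2) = v^2*(v + 1)*(v + 2)*(v + 2)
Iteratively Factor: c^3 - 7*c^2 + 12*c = (c)*(c^2 - 7*c + 12) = c*(c - 4)*(c - 3)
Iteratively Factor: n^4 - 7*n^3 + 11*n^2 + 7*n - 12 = (n - 4)*(n^3 - 3*n^2 - n + 3) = (n - 4)*(n - 3)*(n^2 - 1) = (n - 4)*(n - 3)*(n - 1)*(n + 1)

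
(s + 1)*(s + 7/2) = s^2 + 9*s/2 + 7/2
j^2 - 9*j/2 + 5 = (j - 5/2)*(j - 2)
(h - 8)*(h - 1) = h^2 - 9*h + 8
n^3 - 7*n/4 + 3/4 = (n - 1)*(n - 1/2)*(n + 3/2)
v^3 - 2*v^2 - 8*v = v*(v - 4)*(v + 2)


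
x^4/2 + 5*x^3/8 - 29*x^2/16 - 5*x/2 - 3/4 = (x/2 + 1)*(x - 2)*(x + 1/2)*(x + 3/4)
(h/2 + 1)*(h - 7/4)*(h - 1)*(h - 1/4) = h^4/2 - h^3/2 - 57*h^2/32 + 71*h/32 - 7/16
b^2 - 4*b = b*(b - 4)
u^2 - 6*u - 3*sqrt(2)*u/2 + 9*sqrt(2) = (u - 6)*(u - 3*sqrt(2)/2)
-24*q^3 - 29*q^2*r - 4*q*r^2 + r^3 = (-8*q + r)*(q + r)*(3*q + r)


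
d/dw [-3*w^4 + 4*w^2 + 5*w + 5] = -12*w^3 + 8*w + 5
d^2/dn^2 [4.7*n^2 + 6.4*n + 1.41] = 9.40000000000000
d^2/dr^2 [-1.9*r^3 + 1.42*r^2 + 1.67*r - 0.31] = 2.84 - 11.4*r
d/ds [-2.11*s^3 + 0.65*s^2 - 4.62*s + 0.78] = -6.33*s^2 + 1.3*s - 4.62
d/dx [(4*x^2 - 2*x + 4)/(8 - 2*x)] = 2*(-x^2 + 8*x - 1)/(x^2 - 8*x + 16)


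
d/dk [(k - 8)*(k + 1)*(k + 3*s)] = 3*k^2 + 6*k*s - 14*k - 21*s - 8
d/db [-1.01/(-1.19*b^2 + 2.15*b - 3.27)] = (2.1715 - 2.4038*b)/(1.19*b^2 - 2.15*b + 3.27)^2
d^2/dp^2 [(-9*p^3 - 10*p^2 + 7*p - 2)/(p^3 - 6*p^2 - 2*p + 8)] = 2*(-64*p^6 - 33*p^5 + 234*p^4 + 574*p^3 - 1548*p^2 - 744*p - 632)/(p^9 - 18*p^8 + 102*p^7 - 120*p^6 - 492*p^5 + 696*p^4 + 760*p^3 - 1056*p^2 - 384*p + 512)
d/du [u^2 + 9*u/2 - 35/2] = 2*u + 9/2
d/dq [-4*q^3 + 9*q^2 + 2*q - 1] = -12*q^2 + 18*q + 2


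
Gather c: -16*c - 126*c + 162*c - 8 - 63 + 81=20*c + 10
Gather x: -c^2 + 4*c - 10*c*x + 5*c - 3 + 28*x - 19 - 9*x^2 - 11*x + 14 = -c^2 + 9*c - 9*x^2 + x*(17 - 10*c) - 8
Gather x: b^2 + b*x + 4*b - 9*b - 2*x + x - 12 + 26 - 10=b^2 - 5*b + x*(b - 1) + 4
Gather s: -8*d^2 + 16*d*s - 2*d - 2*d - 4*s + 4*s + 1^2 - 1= -8*d^2 + 16*d*s - 4*d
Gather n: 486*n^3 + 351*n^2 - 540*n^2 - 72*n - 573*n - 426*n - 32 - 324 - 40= 486*n^3 - 189*n^2 - 1071*n - 396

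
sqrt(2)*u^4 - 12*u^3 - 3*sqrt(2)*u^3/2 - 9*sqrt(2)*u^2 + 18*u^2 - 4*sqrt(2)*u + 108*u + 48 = (u - 4)*(u + 2)*(u - 6*sqrt(2))*(sqrt(2)*u + sqrt(2)/2)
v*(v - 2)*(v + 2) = v^3 - 4*v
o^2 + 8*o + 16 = (o + 4)^2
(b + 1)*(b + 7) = b^2 + 8*b + 7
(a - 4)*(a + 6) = a^2 + 2*a - 24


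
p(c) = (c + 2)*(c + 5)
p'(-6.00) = -5.00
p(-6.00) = 4.00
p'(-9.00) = -11.00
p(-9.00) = 28.00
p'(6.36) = 19.72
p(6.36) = 94.97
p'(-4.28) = -1.56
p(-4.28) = -1.64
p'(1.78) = 10.56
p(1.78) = 25.63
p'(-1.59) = 3.82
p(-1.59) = 1.40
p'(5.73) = 18.46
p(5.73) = 82.94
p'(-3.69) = -0.38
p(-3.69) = -2.21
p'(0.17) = 7.34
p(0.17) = 11.22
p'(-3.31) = 0.38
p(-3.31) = -2.21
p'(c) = 2*c + 7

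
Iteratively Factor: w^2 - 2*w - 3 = (w + 1)*(w - 3)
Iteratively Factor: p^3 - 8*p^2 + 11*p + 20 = (p + 1)*(p^2 - 9*p + 20) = (p - 4)*(p + 1)*(p - 5)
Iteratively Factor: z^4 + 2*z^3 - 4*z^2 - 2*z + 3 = (z - 1)*(z^3 + 3*z^2 - z - 3) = (z - 1)^2*(z^2 + 4*z + 3) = (z - 1)^2*(z + 3)*(z + 1)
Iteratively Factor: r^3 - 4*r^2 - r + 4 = (r - 1)*(r^2 - 3*r - 4) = (r - 1)*(r + 1)*(r - 4)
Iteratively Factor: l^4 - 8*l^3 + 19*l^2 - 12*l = (l - 4)*(l^3 - 4*l^2 + 3*l) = (l - 4)*(l - 3)*(l^2 - l) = l*(l - 4)*(l - 3)*(l - 1)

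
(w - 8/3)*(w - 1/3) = w^2 - 3*w + 8/9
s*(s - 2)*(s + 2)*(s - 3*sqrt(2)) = s^4 - 3*sqrt(2)*s^3 - 4*s^2 + 12*sqrt(2)*s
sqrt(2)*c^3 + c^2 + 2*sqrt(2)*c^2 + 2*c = c*(c + 2)*(sqrt(2)*c + 1)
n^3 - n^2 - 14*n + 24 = (n - 3)*(n - 2)*(n + 4)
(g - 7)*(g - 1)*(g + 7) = g^3 - g^2 - 49*g + 49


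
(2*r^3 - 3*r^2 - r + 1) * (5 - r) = -2*r^4 + 13*r^3 - 14*r^2 - 6*r + 5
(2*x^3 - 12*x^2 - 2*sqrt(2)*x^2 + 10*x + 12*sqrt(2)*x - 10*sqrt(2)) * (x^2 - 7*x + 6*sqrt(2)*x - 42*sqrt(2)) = 2*x^5 - 26*x^4 + 10*sqrt(2)*x^4 - 130*sqrt(2)*x^3 + 70*x^3 + 242*x^2 + 470*sqrt(2)*x^2 - 1128*x - 350*sqrt(2)*x + 840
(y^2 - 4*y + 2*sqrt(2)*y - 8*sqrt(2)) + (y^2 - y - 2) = 2*y^2 - 5*y + 2*sqrt(2)*y - 8*sqrt(2) - 2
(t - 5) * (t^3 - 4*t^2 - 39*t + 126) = t^4 - 9*t^3 - 19*t^2 + 321*t - 630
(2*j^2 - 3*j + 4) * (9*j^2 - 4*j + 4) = 18*j^4 - 35*j^3 + 56*j^2 - 28*j + 16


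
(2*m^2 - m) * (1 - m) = -2*m^3 + 3*m^2 - m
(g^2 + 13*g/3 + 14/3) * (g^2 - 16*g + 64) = g^4 - 35*g^3/3 - 2*g^2/3 + 608*g/3 + 896/3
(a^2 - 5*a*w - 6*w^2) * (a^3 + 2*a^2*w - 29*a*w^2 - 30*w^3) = a^5 - 3*a^4*w - 45*a^3*w^2 + 103*a^2*w^3 + 324*a*w^4 + 180*w^5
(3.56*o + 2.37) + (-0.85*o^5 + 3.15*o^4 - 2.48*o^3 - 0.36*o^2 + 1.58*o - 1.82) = -0.85*o^5 + 3.15*o^4 - 2.48*o^3 - 0.36*o^2 + 5.14*o + 0.55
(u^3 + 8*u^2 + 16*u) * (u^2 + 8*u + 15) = u^5 + 16*u^4 + 95*u^3 + 248*u^2 + 240*u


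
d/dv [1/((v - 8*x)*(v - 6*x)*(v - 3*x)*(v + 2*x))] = (-4*v^3 + 45*v^2*x - 112*v*x^2 - 36*x^3)/(v^8 - 30*v^7*x + 337*v^6*x^2 - 1608*v^5*x^3 + 1480*v^4*x^4 + 12672*v^3*x^5 - 30960*v^2*x^6 - 20736*v*x^7 + 82944*x^8)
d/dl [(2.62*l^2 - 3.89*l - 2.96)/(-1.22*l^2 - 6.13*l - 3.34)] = (-20.8064*l^2 - 24.724*l - 5.1522)/(1.4884*l^4 + 14.9572*l^3 + 45.7265*l^2 + 40.9484*l + 11.1556)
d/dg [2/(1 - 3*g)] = 6/(3*g - 1)^2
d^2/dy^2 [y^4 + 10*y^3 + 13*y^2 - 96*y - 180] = 12*y^2 + 60*y + 26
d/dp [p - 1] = 1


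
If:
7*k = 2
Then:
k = 2/7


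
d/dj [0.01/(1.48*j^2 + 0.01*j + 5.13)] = (-0.0296*j - 0.0001)/(1.48*j^2 + 0.01*j + 5.13)^2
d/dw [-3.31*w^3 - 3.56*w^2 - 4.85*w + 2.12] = -9.93*w^2 - 7.12*w - 4.85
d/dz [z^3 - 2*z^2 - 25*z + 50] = 3*z^2 - 4*z - 25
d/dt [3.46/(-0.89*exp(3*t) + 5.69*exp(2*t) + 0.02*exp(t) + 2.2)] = (9.2382*exp(2*t) - 39.3748*exp(t) - 0.0692)*exp(t)/(-0.89*exp(3*t) + 5.69*exp(2*t) + 0.02*exp(t) + 2.2)^2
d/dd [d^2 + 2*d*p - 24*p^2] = 2*d + 2*p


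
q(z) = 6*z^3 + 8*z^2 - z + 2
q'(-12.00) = 2399.00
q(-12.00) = -9202.00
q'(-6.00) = 551.00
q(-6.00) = -1000.00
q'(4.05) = 359.04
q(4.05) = 527.75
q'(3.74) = 310.62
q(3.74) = 424.04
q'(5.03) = 534.90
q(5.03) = 962.96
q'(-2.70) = 87.02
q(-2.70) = -55.08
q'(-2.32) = 58.76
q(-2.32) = -27.54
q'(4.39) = 416.14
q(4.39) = 659.41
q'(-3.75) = 192.12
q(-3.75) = -198.16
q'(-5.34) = 426.84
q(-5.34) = -678.18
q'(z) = 18*z^2 + 16*z - 1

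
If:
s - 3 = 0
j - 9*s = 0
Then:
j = 27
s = 3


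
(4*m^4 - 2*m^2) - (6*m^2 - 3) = 4*m^4 - 8*m^2 + 3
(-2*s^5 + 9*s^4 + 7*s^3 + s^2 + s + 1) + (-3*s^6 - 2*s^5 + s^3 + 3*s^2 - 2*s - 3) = -3*s^6 - 4*s^5 + 9*s^4 + 8*s^3 + 4*s^2 - s - 2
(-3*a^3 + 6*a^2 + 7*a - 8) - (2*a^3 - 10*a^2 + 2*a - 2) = -5*a^3 + 16*a^2 + 5*a - 6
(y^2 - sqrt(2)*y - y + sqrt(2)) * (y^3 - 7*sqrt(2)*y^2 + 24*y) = y^5 - 8*sqrt(2)*y^4 - y^4 + 8*sqrt(2)*y^3 + 38*y^3 - 38*y^2 - 24*sqrt(2)*y^2 + 24*sqrt(2)*y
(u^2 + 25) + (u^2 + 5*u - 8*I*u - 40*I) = 2*u^2 + 5*u - 8*I*u + 25 - 40*I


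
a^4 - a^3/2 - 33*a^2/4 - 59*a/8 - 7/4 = (a - 7/2)*(a + 1/2)^2*(a + 2)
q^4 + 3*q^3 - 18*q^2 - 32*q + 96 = (q - 3)*(q - 2)*(q + 4)^2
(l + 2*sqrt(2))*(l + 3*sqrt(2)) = l^2 + 5*sqrt(2)*l + 12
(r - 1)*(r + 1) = r^2 - 1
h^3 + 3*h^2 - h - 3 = (h - 1)*(h + 1)*(h + 3)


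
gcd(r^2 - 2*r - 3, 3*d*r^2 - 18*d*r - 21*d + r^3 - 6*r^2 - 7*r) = r + 1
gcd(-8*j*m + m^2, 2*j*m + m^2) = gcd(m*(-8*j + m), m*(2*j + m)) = m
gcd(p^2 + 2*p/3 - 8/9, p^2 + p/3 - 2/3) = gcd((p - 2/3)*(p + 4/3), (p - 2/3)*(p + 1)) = p - 2/3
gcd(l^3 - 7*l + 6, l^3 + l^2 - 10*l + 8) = l^2 - 3*l + 2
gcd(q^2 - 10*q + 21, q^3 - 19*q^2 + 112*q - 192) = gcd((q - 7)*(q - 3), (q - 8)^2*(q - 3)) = q - 3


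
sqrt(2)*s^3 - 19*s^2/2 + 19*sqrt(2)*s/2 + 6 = (s - 3*sqrt(2))*(s - 2*sqrt(2))*(sqrt(2)*s + 1/2)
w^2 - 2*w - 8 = (w - 4)*(w + 2)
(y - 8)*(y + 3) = y^2 - 5*y - 24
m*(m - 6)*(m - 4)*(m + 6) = m^4 - 4*m^3 - 36*m^2 + 144*m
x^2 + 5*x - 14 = (x - 2)*(x + 7)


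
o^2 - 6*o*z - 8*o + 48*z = (o - 8)*(o - 6*z)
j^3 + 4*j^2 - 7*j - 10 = (j - 2)*(j + 1)*(j + 5)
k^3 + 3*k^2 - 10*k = k*(k - 2)*(k + 5)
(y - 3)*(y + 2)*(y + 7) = y^3 + 6*y^2 - 13*y - 42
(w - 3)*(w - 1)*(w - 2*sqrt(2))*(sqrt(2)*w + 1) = sqrt(2)*w^4 - 4*sqrt(2)*w^3 - 3*w^3 + sqrt(2)*w^2 + 12*w^2 - 9*w + 8*sqrt(2)*w - 6*sqrt(2)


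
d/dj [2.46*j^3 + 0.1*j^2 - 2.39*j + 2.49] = 7.38*j^2 + 0.2*j - 2.39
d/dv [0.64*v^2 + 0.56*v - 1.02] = 1.28*v + 0.56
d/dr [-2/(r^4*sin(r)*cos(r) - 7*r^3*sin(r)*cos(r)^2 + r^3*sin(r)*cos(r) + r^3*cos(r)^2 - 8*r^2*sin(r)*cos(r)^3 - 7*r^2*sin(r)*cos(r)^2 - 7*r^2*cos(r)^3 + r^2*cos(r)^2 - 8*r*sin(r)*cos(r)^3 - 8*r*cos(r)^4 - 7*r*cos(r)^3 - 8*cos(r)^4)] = 4*(4*r^4*cos(2*r) + 4*sqrt(2)*r^3*sin(2*r + pi/4) - 7*r^3*cos(r) - 21*r^3*cos(3*r) - 32*r^2*(1 - cos(2*r))^2 + 2*r^2*sin(2*r) - 7*r^2*cos(r) - 74*r^2*cos(2*r) - 21*r^2*cos(3*r) + 54*r^2 - 32*r*(1 - cos(2*r))^2 + 7*r*sin(r) + 16*r*sin(2*r) + 7*r*sin(3*r) + 8*r*sin(4*r) - 42*r*cos(r) - 76*r*cos(2*r) - 14*r*cos(3*r) + 52*r - 8*(1 - cos(2*r))^2 + 24*sin(2*r) + 12*sin(4*r) - 21*cos(r) - 32*cos(2*r) - 7*cos(3*r))/((r + 1)^2*(cos(2*r) + 1)*(2*r^3*sin(r) - 7*r^2*sin(2*r) + 2*r^2*cos(r) - 4*r*sin(r) - 4*r*sin(3*r) - 7*r*cos(2*r) - 7*r - 12*cos(r) - 4*cos(3*r))^2)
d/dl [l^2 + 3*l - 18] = 2*l + 3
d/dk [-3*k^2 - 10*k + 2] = -6*k - 10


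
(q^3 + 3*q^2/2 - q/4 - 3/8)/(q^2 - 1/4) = q + 3/2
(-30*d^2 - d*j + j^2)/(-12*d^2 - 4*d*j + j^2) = (5*d + j)/(2*d + j)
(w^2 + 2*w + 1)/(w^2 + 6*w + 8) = (w^2 + 2*w + 1)/(w^2 + 6*w + 8)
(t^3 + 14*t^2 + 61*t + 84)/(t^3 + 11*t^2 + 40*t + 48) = (t + 7)/(t + 4)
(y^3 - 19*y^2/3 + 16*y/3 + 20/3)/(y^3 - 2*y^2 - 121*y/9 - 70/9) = 3*(y - 2)/(3*y + 7)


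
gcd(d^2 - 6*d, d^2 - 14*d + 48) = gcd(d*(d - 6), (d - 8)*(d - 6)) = d - 6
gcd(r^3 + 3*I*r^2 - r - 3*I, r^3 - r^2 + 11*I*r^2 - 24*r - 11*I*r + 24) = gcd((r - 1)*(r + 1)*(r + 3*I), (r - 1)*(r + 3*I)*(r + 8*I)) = r^2 + r*(-1 + 3*I) - 3*I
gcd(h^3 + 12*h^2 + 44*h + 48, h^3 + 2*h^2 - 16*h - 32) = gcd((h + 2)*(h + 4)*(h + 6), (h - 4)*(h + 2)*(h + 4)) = h^2 + 6*h + 8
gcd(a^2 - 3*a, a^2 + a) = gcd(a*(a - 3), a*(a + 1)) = a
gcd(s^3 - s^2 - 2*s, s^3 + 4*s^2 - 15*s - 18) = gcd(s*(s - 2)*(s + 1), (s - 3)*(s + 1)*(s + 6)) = s + 1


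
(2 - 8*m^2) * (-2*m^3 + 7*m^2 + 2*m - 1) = 16*m^5 - 56*m^4 - 20*m^3 + 22*m^2 + 4*m - 2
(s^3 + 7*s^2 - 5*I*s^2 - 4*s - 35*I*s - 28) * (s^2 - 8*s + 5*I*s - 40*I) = s^5 - s^4 - 35*s^3 - 21*s^2 - 20*I*s^2 - 1176*s + 20*I*s + 1120*I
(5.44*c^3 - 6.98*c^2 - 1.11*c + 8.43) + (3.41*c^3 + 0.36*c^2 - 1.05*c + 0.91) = 8.85*c^3 - 6.62*c^2 - 2.16*c + 9.34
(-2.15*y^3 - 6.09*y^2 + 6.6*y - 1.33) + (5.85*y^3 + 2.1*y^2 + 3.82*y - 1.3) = 3.7*y^3 - 3.99*y^2 + 10.42*y - 2.63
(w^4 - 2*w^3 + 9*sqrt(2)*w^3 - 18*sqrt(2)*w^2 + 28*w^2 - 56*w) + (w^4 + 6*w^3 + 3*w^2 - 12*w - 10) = 2*w^4 + 4*w^3 + 9*sqrt(2)*w^3 - 18*sqrt(2)*w^2 + 31*w^2 - 68*w - 10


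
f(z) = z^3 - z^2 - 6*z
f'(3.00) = 15.00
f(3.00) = 0.00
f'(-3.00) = 27.00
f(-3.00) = -18.00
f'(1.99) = 1.90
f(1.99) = -8.02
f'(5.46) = 72.51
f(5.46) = 100.20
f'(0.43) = -6.31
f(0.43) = -2.69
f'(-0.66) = -3.37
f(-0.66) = 3.24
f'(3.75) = 28.69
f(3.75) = 16.17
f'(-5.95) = 112.11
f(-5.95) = -210.35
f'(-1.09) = -0.26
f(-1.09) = 4.06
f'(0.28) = -6.32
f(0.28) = -1.74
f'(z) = 3*z^2 - 2*z - 6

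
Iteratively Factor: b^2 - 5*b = (b - 5)*(b)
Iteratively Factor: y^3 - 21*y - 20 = (y + 4)*(y^2 - 4*y - 5) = (y + 1)*(y + 4)*(y - 5)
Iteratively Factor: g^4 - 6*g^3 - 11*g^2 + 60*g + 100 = (g - 5)*(g^3 - g^2 - 16*g - 20) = (g - 5)^2*(g^2 + 4*g + 4) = (g - 5)^2*(g + 2)*(g + 2)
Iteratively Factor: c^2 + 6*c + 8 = (c + 4)*(c + 2)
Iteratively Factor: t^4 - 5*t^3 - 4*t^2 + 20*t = (t + 2)*(t^3 - 7*t^2 + 10*t) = (t - 5)*(t + 2)*(t^2 - 2*t) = (t - 5)*(t - 2)*(t + 2)*(t)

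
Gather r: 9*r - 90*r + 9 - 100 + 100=9 - 81*r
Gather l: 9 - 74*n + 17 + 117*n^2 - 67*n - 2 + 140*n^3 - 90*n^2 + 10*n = 140*n^3 + 27*n^2 - 131*n + 24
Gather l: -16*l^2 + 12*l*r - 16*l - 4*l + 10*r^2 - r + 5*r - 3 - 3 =-16*l^2 + l*(12*r - 20) + 10*r^2 + 4*r - 6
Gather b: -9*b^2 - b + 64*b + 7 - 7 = -9*b^2 + 63*b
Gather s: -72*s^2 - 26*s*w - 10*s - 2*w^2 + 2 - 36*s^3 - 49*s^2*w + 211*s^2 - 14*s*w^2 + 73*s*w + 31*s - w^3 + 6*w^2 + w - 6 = -36*s^3 + s^2*(139 - 49*w) + s*(-14*w^2 + 47*w + 21) - w^3 + 4*w^2 + w - 4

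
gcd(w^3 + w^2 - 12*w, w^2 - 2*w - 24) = w + 4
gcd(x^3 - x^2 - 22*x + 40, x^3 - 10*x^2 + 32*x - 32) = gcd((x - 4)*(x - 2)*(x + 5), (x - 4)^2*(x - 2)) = x^2 - 6*x + 8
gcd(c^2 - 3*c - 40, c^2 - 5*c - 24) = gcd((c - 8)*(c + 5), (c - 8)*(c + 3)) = c - 8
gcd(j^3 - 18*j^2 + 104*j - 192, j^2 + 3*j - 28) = j - 4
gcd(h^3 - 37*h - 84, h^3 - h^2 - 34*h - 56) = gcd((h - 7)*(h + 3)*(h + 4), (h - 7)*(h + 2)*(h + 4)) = h^2 - 3*h - 28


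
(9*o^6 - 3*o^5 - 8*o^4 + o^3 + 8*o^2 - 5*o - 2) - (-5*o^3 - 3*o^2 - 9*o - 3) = 9*o^6 - 3*o^5 - 8*o^4 + 6*o^3 + 11*o^2 + 4*o + 1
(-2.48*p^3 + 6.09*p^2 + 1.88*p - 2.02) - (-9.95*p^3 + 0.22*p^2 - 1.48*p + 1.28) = 7.47*p^3 + 5.87*p^2 + 3.36*p - 3.3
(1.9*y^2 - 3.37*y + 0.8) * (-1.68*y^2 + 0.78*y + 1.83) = -3.192*y^4 + 7.1436*y^3 - 0.4956*y^2 - 5.5431*y + 1.464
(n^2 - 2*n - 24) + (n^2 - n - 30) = 2*n^2 - 3*n - 54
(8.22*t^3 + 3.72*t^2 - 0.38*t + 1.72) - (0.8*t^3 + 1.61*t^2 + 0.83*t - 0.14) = 7.42*t^3 + 2.11*t^2 - 1.21*t + 1.86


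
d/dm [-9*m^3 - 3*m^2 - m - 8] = -27*m^2 - 6*m - 1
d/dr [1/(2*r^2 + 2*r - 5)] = 2*(-2*r - 1)/(2*r^2 + 2*r - 5)^2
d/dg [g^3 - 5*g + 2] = 3*g^2 - 5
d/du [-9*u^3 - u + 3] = -27*u^2 - 1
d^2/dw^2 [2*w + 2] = 0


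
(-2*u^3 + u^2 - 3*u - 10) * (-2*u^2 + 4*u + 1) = 4*u^5 - 10*u^4 + 8*u^3 + 9*u^2 - 43*u - 10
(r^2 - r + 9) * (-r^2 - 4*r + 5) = -r^4 - 3*r^3 - 41*r + 45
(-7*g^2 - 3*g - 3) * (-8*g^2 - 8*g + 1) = 56*g^4 + 80*g^3 + 41*g^2 + 21*g - 3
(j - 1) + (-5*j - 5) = -4*j - 6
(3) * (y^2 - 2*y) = 3*y^2 - 6*y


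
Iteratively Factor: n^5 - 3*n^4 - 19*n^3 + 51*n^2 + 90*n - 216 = (n - 3)*(n^4 - 19*n^2 - 6*n + 72) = (n - 3)*(n + 3)*(n^3 - 3*n^2 - 10*n + 24) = (n - 3)*(n + 3)^2*(n^2 - 6*n + 8) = (n - 4)*(n - 3)*(n + 3)^2*(n - 2)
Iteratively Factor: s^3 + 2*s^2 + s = (s + 1)*(s^2 + s) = s*(s + 1)*(s + 1)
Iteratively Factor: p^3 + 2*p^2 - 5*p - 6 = (p - 2)*(p^2 + 4*p + 3) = (p - 2)*(p + 3)*(p + 1)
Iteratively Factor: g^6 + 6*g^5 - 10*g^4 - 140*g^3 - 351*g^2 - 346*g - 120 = (g + 2)*(g^5 + 4*g^4 - 18*g^3 - 104*g^2 - 143*g - 60) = (g + 2)*(g + 3)*(g^4 + g^3 - 21*g^2 - 41*g - 20) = (g + 1)*(g + 2)*(g + 3)*(g^3 - 21*g - 20) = (g + 1)*(g + 2)*(g + 3)*(g + 4)*(g^2 - 4*g - 5) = (g + 1)^2*(g + 2)*(g + 3)*(g + 4)*(g - 5)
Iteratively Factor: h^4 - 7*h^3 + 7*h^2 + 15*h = (h - 5)*(h^3 - 2*h^2 - 3*h) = h*(h - 5)*(h^2 - 2*h - 3) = h*(h - 5)*(h - 3)*(h + 1)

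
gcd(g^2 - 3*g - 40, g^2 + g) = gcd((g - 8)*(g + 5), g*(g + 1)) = 1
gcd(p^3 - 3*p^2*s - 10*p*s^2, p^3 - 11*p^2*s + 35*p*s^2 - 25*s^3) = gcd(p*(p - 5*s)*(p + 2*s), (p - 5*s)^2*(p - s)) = p - 5*s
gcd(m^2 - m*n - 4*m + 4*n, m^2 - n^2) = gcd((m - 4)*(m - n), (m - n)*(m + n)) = m - n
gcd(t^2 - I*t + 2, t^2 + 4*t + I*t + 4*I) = t + I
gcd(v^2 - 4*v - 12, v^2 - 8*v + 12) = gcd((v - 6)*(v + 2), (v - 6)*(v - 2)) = v - 6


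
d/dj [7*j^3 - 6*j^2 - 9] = 3*j*(7*j - 4)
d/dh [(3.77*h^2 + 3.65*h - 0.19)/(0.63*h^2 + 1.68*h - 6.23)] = (4.0341*h^2 - 46.7348*h - 22.4203)/(0.3969*h^4 + 2.1168*h^3 - 5.0274*h^2 - 20.9328*h + 38.8129)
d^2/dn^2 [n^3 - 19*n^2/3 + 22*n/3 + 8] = 6*n - 38/3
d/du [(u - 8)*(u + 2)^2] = (u + 2)*(3*u - 14)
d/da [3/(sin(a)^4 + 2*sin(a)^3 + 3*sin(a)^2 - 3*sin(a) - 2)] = 3*(-9*sin(a) + sin(3*a) + 3*cos(2*a))*cos(a)/(sin(a)^4 + 2*sin(a)^3 + 3*sin(a)^2 - 3*sin(a) - 2)^2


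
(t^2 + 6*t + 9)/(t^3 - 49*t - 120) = (t + 3)/(t^2 - 3*t - 40)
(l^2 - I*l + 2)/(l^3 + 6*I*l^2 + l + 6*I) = (l - 2*I)/(l^2 + 5*I*l + 6)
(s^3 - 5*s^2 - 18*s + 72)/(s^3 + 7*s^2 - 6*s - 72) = (s - 6)/(s + 6)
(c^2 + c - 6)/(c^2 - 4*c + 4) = (c + 3)/(c - 2)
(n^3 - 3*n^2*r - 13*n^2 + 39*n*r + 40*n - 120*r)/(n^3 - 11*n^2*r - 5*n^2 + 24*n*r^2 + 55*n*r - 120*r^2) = (8 - n)/(-n + 8*r)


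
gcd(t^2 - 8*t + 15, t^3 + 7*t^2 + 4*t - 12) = 1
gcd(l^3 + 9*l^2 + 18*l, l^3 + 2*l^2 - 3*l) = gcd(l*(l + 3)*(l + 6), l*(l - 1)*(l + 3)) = l^2 + 3*l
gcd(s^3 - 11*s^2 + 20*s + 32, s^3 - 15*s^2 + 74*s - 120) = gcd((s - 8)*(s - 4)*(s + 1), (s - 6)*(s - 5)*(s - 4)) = s - 4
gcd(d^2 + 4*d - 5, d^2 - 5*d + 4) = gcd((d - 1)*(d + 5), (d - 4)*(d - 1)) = d - 1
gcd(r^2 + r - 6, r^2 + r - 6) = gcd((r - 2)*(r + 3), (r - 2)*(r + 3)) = r^2 + r - 6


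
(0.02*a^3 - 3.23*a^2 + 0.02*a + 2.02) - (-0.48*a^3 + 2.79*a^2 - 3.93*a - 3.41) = 0.5*a^3 - 6.02*a^2 + 3.95*a + 5.43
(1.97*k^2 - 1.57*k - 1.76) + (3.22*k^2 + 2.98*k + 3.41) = 5.19*k^2 + 1.41*k + 1.65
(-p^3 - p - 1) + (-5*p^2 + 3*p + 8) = -p^3 - 5*p^2 + 2*p + 7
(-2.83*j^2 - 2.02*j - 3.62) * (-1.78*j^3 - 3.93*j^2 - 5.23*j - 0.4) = 5.0374*j^5 + 14.7175*j^4 + 29.1831*j^3 + 25.9232*j^2 + 19.7406*j + 1.448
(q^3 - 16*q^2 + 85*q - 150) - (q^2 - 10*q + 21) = q^3 - 17*q^2 + 95*q - 171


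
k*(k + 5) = k^2 + 5*k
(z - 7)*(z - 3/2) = z^2 - 17*z/2 + 21/2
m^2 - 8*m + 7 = (m - 7)*(m - 1)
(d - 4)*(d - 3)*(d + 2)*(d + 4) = d^4 - d^3 - 22*d^2 + 16*d + 96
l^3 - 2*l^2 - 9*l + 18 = (l - 3)*(l - 2)*(l + 3)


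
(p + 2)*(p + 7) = p^2 + 9*p + 14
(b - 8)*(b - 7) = b^2 - 15*b + 56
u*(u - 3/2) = u^2 - 3*u/2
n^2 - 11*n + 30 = (n - 6)*(n - 5)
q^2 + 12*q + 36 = (q + 6)^2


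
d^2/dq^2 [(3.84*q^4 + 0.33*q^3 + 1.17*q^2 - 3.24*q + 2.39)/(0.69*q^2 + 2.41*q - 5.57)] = (3.656448*q^6 + 38.313216*q^5 + 45.268992*q^4 - 825.358518*q^3 + 1436.855706*q^2 + 10.561536*q + 31.746382)/(0.328509*q^6 + 3.442203*q^5 + 4.067136*q^4 - 41.576597*q^3 - 32.831808*q^2 + 224.310027*q - 172.808693)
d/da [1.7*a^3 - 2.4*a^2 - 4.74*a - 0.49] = 5.1*a^2 - 4.8*a - 4.74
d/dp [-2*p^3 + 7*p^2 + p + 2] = -6*p^2 + 14*p + 1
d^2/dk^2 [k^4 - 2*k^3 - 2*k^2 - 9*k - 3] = 12*k^2 - 12*k - 4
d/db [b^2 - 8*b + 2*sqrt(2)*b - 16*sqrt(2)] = 2*b - 8 + 2*sqrt(2)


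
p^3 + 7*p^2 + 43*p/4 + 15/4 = (p + 1/2)*(p + 3/2)*(p + 5)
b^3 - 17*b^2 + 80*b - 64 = (b - 8)^2*(b - 1)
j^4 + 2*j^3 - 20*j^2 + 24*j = j*(j - 2)^2*(j + 6)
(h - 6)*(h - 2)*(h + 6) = h^3 - 2*h^2 - 36*h + 72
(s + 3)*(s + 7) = s^2 + 10*s + 21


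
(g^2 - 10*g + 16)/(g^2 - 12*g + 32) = (g - 2)/(g - 4)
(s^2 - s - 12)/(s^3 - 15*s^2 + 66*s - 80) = (s^2 - s - 12)/(s^3 - 15*s^2 + 66*s - 80)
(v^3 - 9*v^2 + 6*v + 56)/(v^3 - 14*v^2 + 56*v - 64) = (v^2 - 5*v - 14)/(v^2 - 10*v + 16)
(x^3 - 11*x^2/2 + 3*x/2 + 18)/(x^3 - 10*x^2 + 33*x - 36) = (x + 3/2)/(x - 3)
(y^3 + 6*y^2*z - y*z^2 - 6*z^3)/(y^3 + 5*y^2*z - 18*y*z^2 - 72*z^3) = (y^2 - z^2)/(y^2 - y*z - 12*z^2)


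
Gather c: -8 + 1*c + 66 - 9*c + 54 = 112 - 8*c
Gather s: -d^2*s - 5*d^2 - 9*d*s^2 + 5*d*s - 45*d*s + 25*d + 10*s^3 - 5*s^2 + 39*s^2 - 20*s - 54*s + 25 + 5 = -5*d^2 + 25*d + 10*s^3 + s^2*(34 - 9*d) + s*(-d^2 - 40*d - 74) + 30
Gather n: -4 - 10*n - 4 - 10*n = -20*n - 8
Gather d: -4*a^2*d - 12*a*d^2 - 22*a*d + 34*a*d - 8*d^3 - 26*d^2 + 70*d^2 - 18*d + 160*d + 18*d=-8*d^3 + d^2*(44 - 12*a) + d*(-4*a^2 + 12*a + 160)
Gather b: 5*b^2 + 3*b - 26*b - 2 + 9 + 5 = 5*b^2 - 23*b + 12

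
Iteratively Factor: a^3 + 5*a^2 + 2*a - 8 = (a + 2)*(a^2 + 3*a - 4) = (a - 1)*(a + 2)*(a + 4)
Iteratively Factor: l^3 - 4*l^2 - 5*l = (l - 5)*(l^2 + l) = l*(l - 5)*(l + 1)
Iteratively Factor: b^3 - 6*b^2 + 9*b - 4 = (b - 4)*(b^2 - 2*b + 1) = (b - 4)*(b - 1)*(b - 1)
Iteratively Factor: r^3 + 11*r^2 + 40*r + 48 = (r + 4)*(r^2 + 7*r + 12) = (r + 3)*(r + 4)*(r + 4)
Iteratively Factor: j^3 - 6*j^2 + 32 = (j - 4)*(j^2 - 2*j - 8) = (j - 4)^2*(j + 2)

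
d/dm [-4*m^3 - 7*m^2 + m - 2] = -12*m^2 - 14*m + 1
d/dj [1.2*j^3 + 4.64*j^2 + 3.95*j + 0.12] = 3.6*j^2 + 9.28*j + 3.95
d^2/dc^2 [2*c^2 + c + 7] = 4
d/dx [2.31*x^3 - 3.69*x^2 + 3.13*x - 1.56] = 6.93*x^2 - 7.38*x + 3.13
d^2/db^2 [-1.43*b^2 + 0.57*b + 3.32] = -2.86000000000000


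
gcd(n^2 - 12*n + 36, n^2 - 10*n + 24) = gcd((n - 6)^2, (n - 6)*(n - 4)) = n - 6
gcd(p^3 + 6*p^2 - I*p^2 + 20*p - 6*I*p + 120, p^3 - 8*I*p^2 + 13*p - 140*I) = p^2 - I*p + 20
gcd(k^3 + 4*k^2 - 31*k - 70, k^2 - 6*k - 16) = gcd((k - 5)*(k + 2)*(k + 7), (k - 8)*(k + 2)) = k + 2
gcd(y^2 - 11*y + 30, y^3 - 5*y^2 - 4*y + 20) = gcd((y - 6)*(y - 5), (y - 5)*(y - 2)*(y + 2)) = y - 5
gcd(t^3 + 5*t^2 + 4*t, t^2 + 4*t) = t^2 + 4*t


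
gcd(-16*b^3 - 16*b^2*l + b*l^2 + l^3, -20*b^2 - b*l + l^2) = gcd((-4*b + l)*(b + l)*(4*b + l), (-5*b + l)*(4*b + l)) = 4*b + l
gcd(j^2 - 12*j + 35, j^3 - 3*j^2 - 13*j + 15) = j - 5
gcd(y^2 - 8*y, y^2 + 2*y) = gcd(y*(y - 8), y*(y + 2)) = y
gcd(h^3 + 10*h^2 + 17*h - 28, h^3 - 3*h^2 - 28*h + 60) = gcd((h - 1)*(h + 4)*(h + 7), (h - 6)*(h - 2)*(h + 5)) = 1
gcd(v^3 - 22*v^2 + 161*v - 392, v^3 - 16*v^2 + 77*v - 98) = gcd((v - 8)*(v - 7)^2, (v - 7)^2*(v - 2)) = v^2 - 14*v + 49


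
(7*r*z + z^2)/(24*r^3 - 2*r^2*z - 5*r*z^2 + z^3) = z*(7*r + z)/(24*r^3 - 2*r^2*z - 5*r*z^2 + z^3)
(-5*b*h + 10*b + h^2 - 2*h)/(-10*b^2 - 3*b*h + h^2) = (h - 2)/(2*b + h)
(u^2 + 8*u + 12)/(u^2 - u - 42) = (u + 2)/(u - 7)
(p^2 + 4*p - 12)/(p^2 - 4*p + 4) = (p + 6)/(p - 2)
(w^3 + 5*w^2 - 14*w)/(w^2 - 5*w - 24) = w*(-w^2 - 5*w + 14)/(-w^2 + 5*w + 24)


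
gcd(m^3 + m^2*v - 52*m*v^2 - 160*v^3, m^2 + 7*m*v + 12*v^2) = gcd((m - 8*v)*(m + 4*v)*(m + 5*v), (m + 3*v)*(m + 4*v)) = m + 4*v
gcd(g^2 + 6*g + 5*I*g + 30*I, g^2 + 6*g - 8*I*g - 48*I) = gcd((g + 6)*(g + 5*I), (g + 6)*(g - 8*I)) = g + 6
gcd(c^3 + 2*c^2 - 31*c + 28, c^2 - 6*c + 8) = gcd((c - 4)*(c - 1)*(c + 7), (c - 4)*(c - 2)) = c - 4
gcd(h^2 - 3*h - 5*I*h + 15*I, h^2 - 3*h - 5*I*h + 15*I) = h^2 + h*(-3 - 5*I) + 15*I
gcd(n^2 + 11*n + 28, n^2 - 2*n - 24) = n + 4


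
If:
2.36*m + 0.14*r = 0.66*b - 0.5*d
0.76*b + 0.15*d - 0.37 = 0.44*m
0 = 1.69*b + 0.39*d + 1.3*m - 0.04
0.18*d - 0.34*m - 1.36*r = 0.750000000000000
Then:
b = -0.09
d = 1.77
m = -0.39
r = -0.22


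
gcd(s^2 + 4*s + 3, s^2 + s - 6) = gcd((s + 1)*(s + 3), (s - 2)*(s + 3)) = s + 3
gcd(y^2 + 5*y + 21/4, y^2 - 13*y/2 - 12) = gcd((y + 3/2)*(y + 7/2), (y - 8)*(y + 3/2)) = y + 3/2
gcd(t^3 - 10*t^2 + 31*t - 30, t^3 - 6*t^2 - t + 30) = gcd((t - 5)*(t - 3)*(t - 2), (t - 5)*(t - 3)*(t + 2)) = t^2 - 8*t + 15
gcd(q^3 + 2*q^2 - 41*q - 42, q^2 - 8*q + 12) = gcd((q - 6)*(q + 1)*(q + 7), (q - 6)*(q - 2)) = q - 6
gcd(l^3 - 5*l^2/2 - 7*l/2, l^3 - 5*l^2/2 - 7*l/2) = l^3 - 5*l^2/2 - 7*l/2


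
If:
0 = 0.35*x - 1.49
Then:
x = 4.26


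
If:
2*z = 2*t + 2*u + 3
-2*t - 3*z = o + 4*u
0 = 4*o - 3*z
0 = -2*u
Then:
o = 9/23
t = -45/46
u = 0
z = 12/23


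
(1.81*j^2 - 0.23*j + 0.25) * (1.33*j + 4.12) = 2.4073*j^3 + 7.1513*j^2 - 0.6151*j + 1.03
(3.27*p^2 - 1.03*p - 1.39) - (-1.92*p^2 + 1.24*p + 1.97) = 5.19*p^2 - 2.27*p - 3.36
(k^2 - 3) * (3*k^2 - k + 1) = 3*k^4 - k^3 - 8*k^2 + 3*k - 3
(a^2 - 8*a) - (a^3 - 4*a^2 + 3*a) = -a^3 + 5*a^2 - 11*a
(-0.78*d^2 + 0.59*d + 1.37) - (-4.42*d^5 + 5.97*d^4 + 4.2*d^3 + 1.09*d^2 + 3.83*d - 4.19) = 4.42*d^5 - 5.97*d^4 - 4.2*d^3 - 1.87*d^2 - 3.24*d + 5.56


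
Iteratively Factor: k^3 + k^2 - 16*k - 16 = (k - 4)*(k^2 + 5*k + 4) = (k - 4)*(k + 4)*(k + 1)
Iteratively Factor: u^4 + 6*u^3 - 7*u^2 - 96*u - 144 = (u + 3)*(u^3 + 3*u^2 - 16*u - 48) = (u - 4)*(u + 3)*(u^2 + 7*u + 12) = (u - 4)*(u + 3)^2*(u + 4)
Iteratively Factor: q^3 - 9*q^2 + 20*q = (q - 5)*(q^2 - 4*q) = (q - 5)*(q - 4)*(q)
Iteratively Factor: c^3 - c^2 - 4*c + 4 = (c - 1)*(c^2 - 4) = (c - 1)*(c + 2)*(c - 2)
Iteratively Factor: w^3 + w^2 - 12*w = (w + 4)*(w^2 - 3*w) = (w - 3)*(w + 4)*(w)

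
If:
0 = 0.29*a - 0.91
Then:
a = 3.14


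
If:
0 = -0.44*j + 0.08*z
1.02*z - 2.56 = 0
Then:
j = 0.46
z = 2.51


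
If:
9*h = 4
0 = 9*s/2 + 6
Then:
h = 4/9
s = -4/3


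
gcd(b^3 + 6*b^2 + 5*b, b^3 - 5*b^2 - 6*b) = b^2 + b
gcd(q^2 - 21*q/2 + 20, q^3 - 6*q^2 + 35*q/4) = q - 5/2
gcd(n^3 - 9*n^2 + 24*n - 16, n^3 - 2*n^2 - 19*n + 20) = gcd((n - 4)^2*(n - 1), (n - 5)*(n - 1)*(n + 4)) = n - 1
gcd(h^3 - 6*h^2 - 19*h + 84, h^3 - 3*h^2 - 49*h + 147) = h^2 - 10*h + 21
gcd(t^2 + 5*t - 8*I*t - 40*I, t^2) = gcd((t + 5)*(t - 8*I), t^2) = 1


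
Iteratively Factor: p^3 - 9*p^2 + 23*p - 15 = (p - 1)*(p^2 - 8*p + 15) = (p - 3)*(p - 1)*(p - 5)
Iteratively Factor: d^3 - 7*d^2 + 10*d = (d - 2)*(d^2 - 5*d) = (d - 5)*(d - 2)*(d)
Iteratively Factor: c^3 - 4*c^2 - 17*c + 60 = (c - 5)*(c^2 + c - 12) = (c - 5)*(c - 3)*(c + 4)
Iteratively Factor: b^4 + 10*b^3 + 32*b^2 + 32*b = (b)*(b^3 + 10*b^2 + 32*b + 32) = b*(b + 2)*(b^2 + 8*b + 16) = b*(b + 2)*(b + 4)*(b + 4)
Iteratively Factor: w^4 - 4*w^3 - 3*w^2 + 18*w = (w + 2)*(w^3 - 6*w^2 + 9*w) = w*(w + 2)*(w^2 - 6*w + 9) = w*(w - 3)*(w + 2)*(w - 3)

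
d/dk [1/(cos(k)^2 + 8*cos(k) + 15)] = 2*(cos(k) + 4)*sin(k)/(cos(k)^2 + 8*cos(k) + 15)^2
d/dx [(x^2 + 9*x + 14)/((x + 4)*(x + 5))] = 6*(2*x + 9)/(x^4 + 18*x^3 + 121*x^2 + 360*x + 400)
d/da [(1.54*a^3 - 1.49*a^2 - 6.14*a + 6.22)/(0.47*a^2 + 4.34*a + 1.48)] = (0.7238*a^4 + 13.3672*a^3 + 3.2568*a^2 - 10.2572*a - 36.082)/(0.2209*a^4 + 4.0796*a^3 + 20.2268*a^2 + 12.8464*a + 2.1904)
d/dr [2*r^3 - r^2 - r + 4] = 6*r^2 - 2*r - 1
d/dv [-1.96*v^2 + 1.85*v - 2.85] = 1.85 - 3.92*v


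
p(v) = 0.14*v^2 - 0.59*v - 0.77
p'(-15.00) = -4.79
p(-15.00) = 39.58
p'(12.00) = 2.77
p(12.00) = 12.31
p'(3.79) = 0.47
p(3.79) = -1.00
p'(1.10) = -0.28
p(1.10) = -1.25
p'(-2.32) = -1.24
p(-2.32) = 1.35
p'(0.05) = -0.58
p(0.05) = -0.80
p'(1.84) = -0.07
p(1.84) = -1.38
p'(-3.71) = -1.63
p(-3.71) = 3.35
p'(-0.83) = -0.82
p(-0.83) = -0.18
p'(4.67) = 0.72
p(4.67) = -0.47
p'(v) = 0.28*v - 0.59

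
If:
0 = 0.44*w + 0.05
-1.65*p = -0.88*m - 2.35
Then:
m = 1.875*p - 2.67045454545455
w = -0.11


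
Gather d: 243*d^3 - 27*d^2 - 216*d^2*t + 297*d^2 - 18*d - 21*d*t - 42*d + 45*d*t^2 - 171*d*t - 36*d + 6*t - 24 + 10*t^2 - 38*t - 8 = 243*d^3 + d^2*(270 - 216*t) + d*(45*t^2 - 192*t - 96) + 10*t^2 - 32*t - 32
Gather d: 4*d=4*d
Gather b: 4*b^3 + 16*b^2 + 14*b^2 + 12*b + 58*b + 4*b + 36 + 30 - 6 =4*b^3 + 30*b^2 + 74*b + 60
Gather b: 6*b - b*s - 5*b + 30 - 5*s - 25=b*(1 - s) - 5*s + 5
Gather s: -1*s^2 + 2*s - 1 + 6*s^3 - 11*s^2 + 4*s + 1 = 6*s^3 - 12*s^2 + 6*s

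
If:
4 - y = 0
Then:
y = 4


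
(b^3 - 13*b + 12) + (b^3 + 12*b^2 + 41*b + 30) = 2*b^3 + 12*b^2 + 28*b + 42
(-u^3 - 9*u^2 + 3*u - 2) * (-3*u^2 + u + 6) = 3*u^5 + 26*u^4 - 24*u^3 - 45*u^2 + 16*u - 12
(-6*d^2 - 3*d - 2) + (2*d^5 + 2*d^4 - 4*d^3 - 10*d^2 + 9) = 2*d^5 + 2*d^4 - 4*d^3 - 16*d^2 - 3*d + 7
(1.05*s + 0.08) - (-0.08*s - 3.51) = 1.13*s + 3.59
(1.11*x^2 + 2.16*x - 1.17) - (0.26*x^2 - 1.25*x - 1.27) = 0.85*x^2 + 3.41*x + 0.1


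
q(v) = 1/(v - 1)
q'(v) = -1/(v - 1)^2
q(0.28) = -1.39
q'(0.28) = -1.93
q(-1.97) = -0.34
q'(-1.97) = -0.11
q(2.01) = 0.99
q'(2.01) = -0.98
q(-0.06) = -0.94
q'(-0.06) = -0.89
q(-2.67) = -0.27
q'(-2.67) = -0.07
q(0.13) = -1.15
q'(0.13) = -1.32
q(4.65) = 0.27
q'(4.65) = -0.08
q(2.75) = 0.57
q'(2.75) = -0.33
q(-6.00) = -0.14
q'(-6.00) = -0.02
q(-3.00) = -0.25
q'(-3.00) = -0.06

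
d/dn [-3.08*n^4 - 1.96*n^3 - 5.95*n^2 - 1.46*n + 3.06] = -12.32*n^3 - 5.88*n^2 - 11.9*n - 1.46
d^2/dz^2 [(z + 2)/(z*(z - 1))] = 2*(z^3 + 6*z^2 - 6*z + 2)/(z^3*(z^3 - 3*z^2 + 3*z - 1))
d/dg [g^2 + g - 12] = 2*g + 1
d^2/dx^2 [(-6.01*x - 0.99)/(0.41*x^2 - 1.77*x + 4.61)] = (-(0.82*x - 1.77)*(1.64*x - 3.54)*(6.01*x + 0.99) + (14.7846*x - 20.4636)*(0.41*x^2 - 1.77*x + 4.61))/(0.41*x^2 - 1.77*x + 4.61)^3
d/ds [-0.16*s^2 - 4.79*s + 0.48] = -0.32*s - 4.79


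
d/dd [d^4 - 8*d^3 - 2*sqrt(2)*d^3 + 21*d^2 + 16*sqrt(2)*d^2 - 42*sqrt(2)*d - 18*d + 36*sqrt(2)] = 4*d^3 - 24*d^2 - 6*sqrt(2)*d^2 + 42*d + 32*sqrt(2)*d - 42*sqrt(2) - 18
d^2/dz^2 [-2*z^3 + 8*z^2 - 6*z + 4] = 16 - 12*z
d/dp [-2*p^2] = -4*p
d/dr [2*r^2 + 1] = 4*r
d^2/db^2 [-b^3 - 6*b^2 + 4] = -6*b - 12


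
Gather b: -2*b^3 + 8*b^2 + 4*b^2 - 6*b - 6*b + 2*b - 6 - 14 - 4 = -2*b^3 + 12*b^2 - 10*b - 24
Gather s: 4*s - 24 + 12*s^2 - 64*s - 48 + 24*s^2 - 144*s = 36*s^2 - 204*s - 72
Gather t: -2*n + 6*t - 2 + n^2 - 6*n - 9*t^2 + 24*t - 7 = n^2 - 8*n - 9*t^2 + 30*t - 9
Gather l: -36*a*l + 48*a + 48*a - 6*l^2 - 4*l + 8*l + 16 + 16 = 96*a - 6*l^2 + l*(4 - 36*a) + 32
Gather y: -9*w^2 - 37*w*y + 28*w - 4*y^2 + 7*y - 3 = -9*w^2 + 28*w - 4*y^2 + y*(7 - 37*w) - 3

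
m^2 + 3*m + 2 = (m + 1)*(m + 2)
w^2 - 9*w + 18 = (w - 6)*(w - 3)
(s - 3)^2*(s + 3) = s^3 - 3*s^2 - 9*s + 27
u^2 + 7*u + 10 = (u + 2)*(u + 5)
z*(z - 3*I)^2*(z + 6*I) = z^4 + 27*z^2 - 54*I*z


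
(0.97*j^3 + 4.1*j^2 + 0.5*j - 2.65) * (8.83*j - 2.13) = 8.5651*j^4 + 34.1369*j^3 - 4.318*j^2 - 24.4645*j + 5.6445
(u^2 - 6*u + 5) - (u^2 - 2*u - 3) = 8 - 4*u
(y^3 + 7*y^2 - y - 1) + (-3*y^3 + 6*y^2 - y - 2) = -2*y^3 + 13*y^2 - 2*y - 3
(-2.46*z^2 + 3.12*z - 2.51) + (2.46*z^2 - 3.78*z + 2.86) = 0.35 - 0.66*z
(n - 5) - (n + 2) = -7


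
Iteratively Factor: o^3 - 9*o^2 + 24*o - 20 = (o - 5)*(o^2 - 4*o + 4) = (o - 5)*(o - 2)*(o - 2)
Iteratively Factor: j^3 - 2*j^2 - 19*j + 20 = (j - 1)*(j^2 - j - 20) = (j - 1)*(j + 4)*(j - 5)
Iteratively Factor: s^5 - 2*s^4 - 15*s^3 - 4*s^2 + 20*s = (s - 5)*(s^4 + 3*s^3 - 4*s) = (s - 5)*(s + 2)*(s^3 + s^2 - 2*s) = (s - 5)*(s - 1)*(s + 2)*(s^2 + 2*s) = (s - 5)*(s - 1)*(s + 2)^2*(s)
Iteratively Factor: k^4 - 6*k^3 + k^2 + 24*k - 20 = (k - 2)*(k^3 - 4*k^2 - 7*k + 10) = (k - 2)*(k - 1)*(k^2 - 3*k - 10) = (k - 5)*(k - 2)*(k - 1)*(k + 2)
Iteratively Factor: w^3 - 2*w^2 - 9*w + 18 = (w + 3)*(w^2 - 5*w + 6) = (w - 3)*(w + 3)*(w - 2)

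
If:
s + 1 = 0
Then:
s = -1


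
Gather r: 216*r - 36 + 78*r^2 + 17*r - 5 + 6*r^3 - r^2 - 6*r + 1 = 6*r^3 + 77*r^2 + 227*r - 40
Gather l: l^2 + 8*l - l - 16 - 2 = l^2 + 7*l - 18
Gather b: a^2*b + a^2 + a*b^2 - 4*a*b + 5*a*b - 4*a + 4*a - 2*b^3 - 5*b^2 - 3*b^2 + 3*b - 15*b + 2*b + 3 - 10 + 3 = a^2 - 2*b^3 + b^2*(a - 8) + b*(a^2 + a - 10) - 4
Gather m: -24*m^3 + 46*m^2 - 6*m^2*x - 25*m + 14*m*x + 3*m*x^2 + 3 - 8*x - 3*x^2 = -24*m^3 + m^2*(46 - 6*x) + m*(3*x^2 + 14*x - 25) - 3*x^2 - 8*x + 3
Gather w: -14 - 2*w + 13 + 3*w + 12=w + 11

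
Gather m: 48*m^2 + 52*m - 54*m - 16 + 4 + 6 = 48*m^2 - 2*m - 6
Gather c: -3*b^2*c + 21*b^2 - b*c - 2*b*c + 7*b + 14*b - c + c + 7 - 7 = 21*b^2 + 21*b + c*(-3*b^2 - 3*b)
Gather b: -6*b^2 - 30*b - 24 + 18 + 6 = -6*b^2 - 30*b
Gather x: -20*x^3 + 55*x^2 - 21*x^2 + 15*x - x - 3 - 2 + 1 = -20*x^3 + 34*x^2 + 14*x - 4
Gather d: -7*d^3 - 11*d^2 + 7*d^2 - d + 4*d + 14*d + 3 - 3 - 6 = -7*d^3 - 4*d^2 + 17*d - 6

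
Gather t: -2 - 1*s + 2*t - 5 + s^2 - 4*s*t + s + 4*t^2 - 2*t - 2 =s^2 - 4*s*t + 4*t^2 - 9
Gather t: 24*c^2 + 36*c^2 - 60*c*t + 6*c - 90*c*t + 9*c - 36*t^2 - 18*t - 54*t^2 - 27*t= 60*c^2 + 15*c - 90*t^2 + t*(-150*c - 45)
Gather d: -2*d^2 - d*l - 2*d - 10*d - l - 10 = -2*d^2 + d*(-l - 12) - l - 10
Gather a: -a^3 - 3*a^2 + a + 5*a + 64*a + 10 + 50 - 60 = -a^3 - 3*a^2 + 70*a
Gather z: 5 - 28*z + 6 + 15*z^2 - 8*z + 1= 15*z^2 - 36*z + 12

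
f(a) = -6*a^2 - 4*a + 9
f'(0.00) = -4.00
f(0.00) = 9.00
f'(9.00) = -112.00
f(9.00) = -513.00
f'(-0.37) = 0.44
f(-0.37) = 9.66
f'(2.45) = -33.40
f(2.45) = -36.82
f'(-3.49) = 37.88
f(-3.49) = -50.12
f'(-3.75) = 41.00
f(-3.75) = -60.38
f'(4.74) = -60.88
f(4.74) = -144.77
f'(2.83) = -37.96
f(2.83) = -50.37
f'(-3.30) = 35.60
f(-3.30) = -43.14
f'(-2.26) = 23.12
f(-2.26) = -12.61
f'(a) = -12*a - 4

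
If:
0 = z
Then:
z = 0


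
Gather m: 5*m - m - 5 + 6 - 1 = 4*m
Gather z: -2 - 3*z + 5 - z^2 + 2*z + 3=-z^2 - z + 6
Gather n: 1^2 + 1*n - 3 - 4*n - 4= -3*n - 6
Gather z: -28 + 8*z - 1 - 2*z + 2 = 6*z - 27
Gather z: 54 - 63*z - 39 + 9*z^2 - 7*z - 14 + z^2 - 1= 10*z^2 - 70*z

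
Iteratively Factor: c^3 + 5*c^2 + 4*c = (c + 4)*(c^2 + c) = (c + 1)*(c + 4)*(c)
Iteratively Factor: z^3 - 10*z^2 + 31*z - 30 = (z - 3)*(z^2 - 7*z + 10) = (z - 5)*(z - 3)*(z - 2)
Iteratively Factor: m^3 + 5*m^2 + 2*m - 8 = (m - 1)*(m^2 + 6*m + 8) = (m - 1)*(m + 4)*(m + 2)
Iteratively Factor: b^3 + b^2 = (b)*(b^2 + b) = b^2*(b + 1)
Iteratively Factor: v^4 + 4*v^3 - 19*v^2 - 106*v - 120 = (v + 3)*(v^3 + v^2 - 22*v - 40) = (v - 5)*(v + 3)*(v^2 + 6*v + 8) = (v - 5)*(v + 3)*(v + 4)*(v + 2)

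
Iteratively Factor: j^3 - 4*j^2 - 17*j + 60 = (j - 3)*(j^2 - j - 20) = (j - 3)*(j + 4)*(j - 5)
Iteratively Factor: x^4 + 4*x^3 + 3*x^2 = (x)*(x^3 + 4*x^2 + 3*x) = x*(x + 1)*(x^2 + 3*x) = x^2*(x + 1)*(x + 3)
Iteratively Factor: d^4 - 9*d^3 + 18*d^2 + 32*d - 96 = (d + 2)*(d^3 - 11*d^2 + 40*d - 48) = (d - 4)*(d + 2)*(d^2 - 7*d + 12) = (d - 4)^2*(d + 2)*(d - 3)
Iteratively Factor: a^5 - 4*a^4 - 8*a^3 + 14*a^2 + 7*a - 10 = (a + 1)*(a^4 - 5*a^3 - 3*a^2 + 17*a - 10) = (a - 1)*(a + 1)*(a^3 - 4*a^2 - 7*a + 10) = (a - 1)^2*(a + 1)*(a^2 - 3*a - 10) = (a - 5)*(a - 1)^2*(a + 1)*(a + 2)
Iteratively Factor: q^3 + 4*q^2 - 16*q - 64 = (q + 4)*(q^2 - 16) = (q + 4)^2*(q - 4)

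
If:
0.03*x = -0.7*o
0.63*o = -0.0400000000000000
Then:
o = -0.06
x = 1.48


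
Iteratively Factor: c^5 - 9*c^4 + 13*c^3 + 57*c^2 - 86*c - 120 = (c + 1)*(c^4 - 10*c^3 + 23*c^2 + 34*c - 120) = (c + 1)*(c + 2)*(c^3 - 12*c^2 + 47*c - 60) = (c - 3)*(c + 1)*(c + 2)*(c^2 - 9*c + 20) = (c - 4)*(c - 3)*(c + 1)*(c + 2)*(c - 5)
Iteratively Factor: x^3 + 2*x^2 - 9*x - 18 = (x + 3)*(x^2 - x - 6) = (x + 2)*(x + 3)*(x - 3)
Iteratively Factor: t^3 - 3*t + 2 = (t - 1)*(t^2 + t - 2) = (t - 1)^2*(t + 2)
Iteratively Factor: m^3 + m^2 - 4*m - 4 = (m + 1)*(m^2 - 4) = (m + 1)*(m + 2)*(m - 2)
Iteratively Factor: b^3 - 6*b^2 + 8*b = (b - 2)*(b^2 - 4*b) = b*(b - 2)*(b - 4)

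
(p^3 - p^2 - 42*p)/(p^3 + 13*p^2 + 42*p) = (p - 7)/(p + 7)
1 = 1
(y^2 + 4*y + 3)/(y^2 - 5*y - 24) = (y + 1)/(y - 8)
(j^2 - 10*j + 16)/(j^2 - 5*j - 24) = (j - 2)/(j + 3)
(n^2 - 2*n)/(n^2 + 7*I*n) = (n - 2)/(n + 7*I)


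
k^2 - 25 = (k - 5)*(k + 5)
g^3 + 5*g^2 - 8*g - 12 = (g - 2)*(g + 1)*(g + 6)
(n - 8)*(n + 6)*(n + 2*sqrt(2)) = n^3 - 2*n^2 + 2*sqrt(2)*n^2 - 48*n - 4*sqrt(2)*n - 96*sqrt(2)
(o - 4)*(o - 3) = o^2 - 7*o + 12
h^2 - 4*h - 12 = (h - 6)*(h + 2)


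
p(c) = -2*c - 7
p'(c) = -2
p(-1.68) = -3.64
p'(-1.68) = -2.00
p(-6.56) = 6.12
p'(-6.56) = -2.00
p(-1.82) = -3.36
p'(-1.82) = -2.00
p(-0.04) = -6.92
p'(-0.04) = -2.00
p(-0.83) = -5.34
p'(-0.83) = -2.00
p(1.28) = -9.56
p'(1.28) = -2.00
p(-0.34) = -6.32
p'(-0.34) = -2.00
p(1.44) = -9.88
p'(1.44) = -2.00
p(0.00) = -7.00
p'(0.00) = -2.00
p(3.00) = -13.00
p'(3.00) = -2.00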